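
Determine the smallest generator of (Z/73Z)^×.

5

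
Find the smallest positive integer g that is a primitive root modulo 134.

7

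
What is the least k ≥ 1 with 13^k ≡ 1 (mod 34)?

By Lagrange's theorem, ord_34(13) divides φ(34) = φ(2)·φ(17) = 1·16 = 16 = 2^4.
Divisors of 16: 1, 2, 4, 8, 16.
Check 13^d mod 34 for each divisor in increasing order:
13^1 ≡ 13 (mod 34)
13^2 ≡ 33 (mod 34)
13^4 ≡ 1 (mod 34) ✓
Hence ord(13) = 4.

4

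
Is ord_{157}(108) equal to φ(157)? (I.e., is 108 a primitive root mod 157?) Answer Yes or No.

No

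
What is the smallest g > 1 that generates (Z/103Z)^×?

φ(103) = 103 − 1 = 102 = 2 · 3 · 17.
Test candidates g = 2, 3, … against the prime factors q ∈ {2, 3, 17} of φ(103): g is a generator iff g^(102/q) ≢ 1 for every such q.
g = 2: 2^51 ≡ 1 — hits 1, so not a primitive root.
g = 3: 3^51 ≡ 102; 3^34 ≡ 1 — hits 1, so not a primitive root.
g = 4: 4^51 ≡ 1 — hits 1, so not a primitive root.
g = 5: 5^51 ≡ 102; 5^34 ≡ 56; 5^6 ≡ 72 — none is 1, so 5 is a primitive root.
So 5 is the smallest generator of (Z/103Z)^×.

5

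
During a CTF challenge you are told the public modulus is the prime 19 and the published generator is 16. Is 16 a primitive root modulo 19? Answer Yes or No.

φ(19) = 19 − 1 = 18 = 2 · 3^2.
An element g generates (Z/19Z)^× iff g^(18/q) ≢ 1 (mod 19) for each prime q ∈ {2, 3}.
16^9 ≡ 1 (mod 19)  [q = 2: ≡ 1 ✗]
16^6 ≡ 7 (mod 19)  [q = 3: ≢ 1 ✓]
Since 16^9 ≡ 1, the order of 16 divides 9 < 18, so 16 is not a primitive root.

No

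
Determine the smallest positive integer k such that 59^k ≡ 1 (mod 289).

136

Since 59 ∈ (Z/289Z)^×, its order divides φ(289) = φ(17^2) = 17·(17−1) = 272 = 2^4 · 17.
Divisors of 272: 1, 2, 4, 8, 16, 17, 34, 68, 136, 272.
Compute 59^d (mod 289) for the divisors d until we hit 1:
59^1 ≡ 59
59^2 ≡ 13
59^4 ≡ 169
59^8 ≡ 239
59^16 ≡ 188
59^17 ≡ 110
59^34 ≡ 251
59^68 ≡ 288
59^136 ≡ 1
Therefore the multiplicative order of 59 modulo 289 is 136.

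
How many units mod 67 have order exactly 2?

1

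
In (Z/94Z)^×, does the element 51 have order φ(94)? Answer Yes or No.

No

φ(94) = φ(2)·φ(47) = 1·46 = 46 = 2 · 23.
It suffices to check that the order of 51 is not a proper divisor of 46: compute 51^(46/q) for q ∈ {2, 23}.
51^23 ≡ 1 (mod 94)  [q = 2: ≡ 1 ✗]
51^2 ≡ 63 (mod 94)  [q = 23: ≢ 1 ✓]
The check at q = 2 fails, so 51 generates a proper subgroup.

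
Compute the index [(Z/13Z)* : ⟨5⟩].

By Lagrange's theorem, ord_13(5) divides φ(13) = 13 − 1 = 12 = 2^2 · 3.
Divisors of 12: 1, 2, 3, 4, 6, 12.
Test each divisor d:
5^1 ≡ 5 (mod 13)
5^2 ≡ 12 (mod 13)
5^3 ≡ 8 (mod 13)
5^4 ≡ 1 (mod 13) ✓
The order of 5 is 4, so the subgroup it generates has 4 elements.
Index = |(Z/13Z)^×| / |⟨5⟩| = 12 / 4 = 3.

3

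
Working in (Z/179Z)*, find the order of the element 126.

ord(126) | φ(179) = 179 − 1 = 178 = 2 · 89.
Divisors of 178: 1, 2, 89, 178.
Compute 126^d (mod 179) for the divisors d until we hit 1:
126^1 ≡ 126
126^2 ≡ 124
126^89 ≡ 1
So ord_179(126) = 89.

89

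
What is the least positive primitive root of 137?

φ(137) = 137 − 1 = 136 = 2^3 · 17.
Test candidates g = 2, 3, … against the prime factors q ∈ {2, 17} of φ(137): g is a generator iff g^(136/q) ≢ 1 for every such q.
g = 2: 2^68 ≡ 1 — hits 1, so not a primitive root.
g = 3: 3^68 ≡ 136; 3^8 ≡ 122 — none is 1, so 3 is a primitive root.
The smallest primitive root modulo 137 is 3.

3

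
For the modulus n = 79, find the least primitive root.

3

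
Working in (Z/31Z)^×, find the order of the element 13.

Since 13 ∈ (Z/31Z)^×, its order divides φ(31) = 31 − 1 = 30 = 2 · 3 · 5.
Divisors of 30: 1, 2, 3, 5, 6, 10, 15, 30.
Evaluate successive powers at the divisors of 30:
13^1 ≡ 13 (mod 31)
13^2 ≡ 14 (mod 31)
13^3 ≡ 27 (mod 31)
13^5 ≡ 6 (mod 31)
13^6 ≡ 16 (mod 31)
13^10 ≡ 5 (mod 31)
13^15 ≡ 30 (mod 31)
13^30 ≡ 1 (mod 31) ✓
The smallest such exponent is 30, so the order of 13 is 30.

30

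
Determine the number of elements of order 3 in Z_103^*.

φ(103) = 103 − 1 = 102 = 2 · 3 · 17.
In a cyclic group of order 102, there are φ(d) elements of order d for each divisor d of 102, and zero for non-divisors.
3 | 102, and φ(3) = 3 − 1 = 2.

2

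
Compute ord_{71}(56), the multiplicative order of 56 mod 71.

ord(56) | φ(71) = 71 − 1 = 70 = 2 · 5 · 7.
Divisors of 70: 1, 2, 5, 7, 10, 14, 35, 70.
Test each divisor d:
56^1 ≡ 56
56^2 ≡ 12
56^5 ≡ 41
56^7 ≡ 66
56^10 ≡ 48
56^14 ≡ 25
56^35 ≡ 70
56^70 ≡ 1
So ord_71(56) = 70.

70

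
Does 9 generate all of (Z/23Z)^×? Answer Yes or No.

No

φ(23) = 23 − 1 = 22 = 2 · 11.
9 is a primitive root mod 23 iff 9^(φ(23)/q) ≢ 1 for every prime q | φ(23), i.e. q ∈ {2, 11}.
9^11 ≡ 1 (mod 23)  [q = 2: ≡ 1 ✗]
9^2 ≡ 12 (mod 23)  [q = 11: ≢ 1 ✓]
The check at q = 2 fails, so 9 generates a proper subgroup.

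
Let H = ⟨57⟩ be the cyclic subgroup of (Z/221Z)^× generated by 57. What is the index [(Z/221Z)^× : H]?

12

ord(57) | φ(221) = φ(13·17) = (13−1)·(17−1) = 12·16 = 192 = 2^6 · 3.
Divisors of 192: 1, 2, 3, 4, 6, 8, 12, 16, 24, 32, 48, 64, 96, 192.
Check 57^d mod 221 for each divisor in increasing order:
57^1 ≡ 57 (mod 221)
57^2 ≡ 155 (mod 221)
57^3 ≡ 216 (mod 221)
57^4 ≡ 157 (mod 221)
57^6 ≡ 25 (mod 221)
57^8 ≡ 118 (mod 221)
57^12 ≡ 183 (mod 221)
57^16 ≡ 1 (mod 221) ✓
Thus |⟨57⟩| = ord(57) = 16.
The index is φ(221) / ord(57) = 192 / 16 = 12.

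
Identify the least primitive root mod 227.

φ(227) = 227 − 1 = 226 = 2 · 113.
g is a primitive root iff g^(226/q) ≢ 1 (mod 227) for each prime q ∈ {2, 113}.
g = 2: 2^113 ≡ 226; 2^2 ≡ 4 — none is 1, so 2 is a primitive root.
So 2 is the smallest generator of (Z/227Z)^×.

2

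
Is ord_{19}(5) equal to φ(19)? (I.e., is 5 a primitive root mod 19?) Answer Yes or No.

No

φ(19) = 19 − 1 = 18 = 2 · 3^2.
It suffices to check that the order of 5 is not a proper divisor of 18: compute 5^(18/q) for q ∈ {2, 3}.
5^9 ≡ 1 (mod 19)  [q = 2: ≡ 1 ✗]
5^6 ≡ 7 (mod 19)  [q = 3: ≢ 1 ✓]
The check at q = 2 fails, so 5 generates a proper subgroup.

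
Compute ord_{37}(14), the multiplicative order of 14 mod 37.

12

The order of 14 must divide φ(37) = 37 − 1 = 36 = 2^2 · 3^2.
Divisors of 36: 1, 2, 3, 4, 6, 9, 12, 18, 36.
Compute 14^d (mod 37) for the divisors d until we hit 1:
14^1 ≡ 14 (mod 37)
14^2 ≡ 11 (mod 37)
14^3 ≡ 6 (mod 37)
14^4 ≡ 10 (mod 37)
14^6 ≡ 36 (mod 37)
14^9 ≡ 31 (mod 37)
14^12 ≡ 1 (mod 37) ✓
Therefore the multiplicative order of 14 modulo 37 is 12.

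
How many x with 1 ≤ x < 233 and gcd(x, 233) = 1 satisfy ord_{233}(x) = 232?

φ(233) = 233 − 1 = 232 = 2^3 · 29.
(Z/233Z)^× is cyclic (|G| = 232); a cyclic group of order m has exactly φ(d) elements of each order d | m, and none otherwise.
232 = 2^3 · 29 divides 232, and φ(232) = 112.

112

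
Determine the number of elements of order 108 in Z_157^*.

φ(157) = 157 − 1 = 156 = 2^2 · 3 · 13.
In a cyclic group of order 156, there are φ(d) elements of order d for each divisor d of 156, and zero for non-divisors.
108 does not divide 156, so no element of (Z/157Z)^× has order 108.

0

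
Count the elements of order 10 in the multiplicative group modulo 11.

4

φ(11) = 11 − 1 = 10 = 2 · 5.
Since (Z/11Z)^× is cyclic of order 10, the number of elements of order d is φ(d) when d | 10 and 0 otherwise.
10 = 2 · 5 divides 10, and φ(10) = 4.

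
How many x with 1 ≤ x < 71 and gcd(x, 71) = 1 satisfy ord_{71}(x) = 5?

φ(71) = 71 − 1 = 70 = 2 · 5 · 7.
In a cyclic group of order 70, there are φ(d) elements of order d for each divisor d of 70, and zero for non-divisors.
5 | 70, and φ(5) = 5 − 1 = 4.

4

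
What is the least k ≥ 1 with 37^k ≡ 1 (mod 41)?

5

The order of 37 must divide φ(41) = 41 − 1 = 40 = 2^3 · 5.
Divisors of 40: 1, 2, 4, 5, 8, 10, 20, 40.
Test each divisor d:
37^1 ≡ 37 (mod 41)
37^2 ≡ 16 (mod 41)
37^4 ≡ 10 (mod 41)
37^5 ≡ 1 (mod 41) ✓
Hence ord(37) = 5.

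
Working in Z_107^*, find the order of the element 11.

The order of 11 must divide φ(107) = 107 − 1 = 106 = 2 · 53.
Divisors of 106: 1, 2, 53, 106.
Compute 11^d (mod 107) for the divisors d until we hit 1:
11^1 ≡ 11 (mod 107)
11^2 ≡ 14 (mod 107)
11^53 ≡ 1 (mod 107) ✓
Therefore the multiplicative order of 11 modulo 107 is 53.

53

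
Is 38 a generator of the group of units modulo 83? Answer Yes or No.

No

φ(83) = 83 − 1 = 82 = 2 · 41.
Test 38^(82/q) mod 83 for each prime factor q of 82:
38^41 ≡ 1 (mod 83)  [q = 2: ≡ 1 ✗]
38^2 ≡ 33 (mod 83)  [q = 41: ≢ 1 ✓]
Since 38^41 ≡ 1, the order of 38 divides 41 < 82, so 38 is not a primitive root.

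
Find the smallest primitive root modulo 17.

3

φ(17) = 17 − 1 = 16 = 2^4.
Test candidates g = 2, 3, … against the prime factors q ∈ {2} of φ(17): g is a generator iff g^(16/q) ≢ 1 for every such q.
g = 2: 2^8 ≡ 1 — hits 1, so not a primitive root.
g = 3: 3^8 ≡ 16 — none is 1, so 3 is a primitive root.
So 3 is the smallest generator of (Z/17Z)^×.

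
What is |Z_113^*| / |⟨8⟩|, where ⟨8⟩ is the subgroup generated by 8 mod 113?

ord(8) | φ(113) = 113 − 1 = 112 = 2^4 · 7.
Divisors of 112: 1, 2, 4, 7, 8, 14, 16, 28, 56, 112.
Test each divisor d:
8^1 ≡ 8 (mod 113)
8^2 ≡ 64 (mod 113)
8^4 ≡ 28 (mod 113)
8^7 ≡ 98 (mod 113)
8^8 ≡ 106 (mod 113)
8^14 ≡ 112 (mod 113)
8^16 ≡ 49 (mod 113)
8^28 ≡ 1 (mod 113) ✓
The order of 8 is 28, so the subgroup it generates has 28 elements.
The index is φ(113) / ord(8) = 112 / 28 = 4.

4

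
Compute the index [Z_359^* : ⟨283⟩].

2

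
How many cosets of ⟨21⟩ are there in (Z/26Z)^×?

By Lagrange's theorem, ord_26(21) divides φ(26) = φ(2)·φ(13) = 1·12 = 12 = 2^2 · 3.
Divisors of 12: 1, 2, 3, 4, 6, 12.
Compute 21^d (mod 26) for the divisors d until we hit 1:
21^1 ≡ 21 (mod 26)
21^2 ≡ 25 (mod 26)
21^3 ≡ 5 (mod 26)
21^4 ≡ 1 (mod 26) ✓
So ord_26(21) = 4, hence |⟨21⟩| = 4.
[(Z/26Z)^× : ⟨21⟩] = 12/4 = 3.

3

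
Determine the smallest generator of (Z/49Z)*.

3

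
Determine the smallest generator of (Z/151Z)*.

6

φ(151) = 151 − 1 = 150 = 2 · 3 · 5^2.
Test candidates g = 2, 3, … against the prime factors q ∈ {2, 3, 5} of φ(151): g is a generator iff g^(150/q) ≢ 1 for every such q.
g = 2: 2^75 ≡ 1 — hits 1, so not a primitive root.
g = 3: 3^75 ≡ 150; 3^50 ≡ 1 — hits 1, so not a primitive root.
g = 4: 4^75 ≡ 1 — hits 1, so not a primitive root.
g = 5: 5^75 ≡ 1 — hits 1, so not a primitive root.
g = 6: 6^75 ≡ 150; 6^50 ≡ 32; 6^30 ≡ 59 — none is 1, so 6 is a primitive root.
So 6 is the smallest generator of (Z/151Z)^×.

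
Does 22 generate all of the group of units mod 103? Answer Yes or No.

φ(103) = 103 − 1 = 102 = 2 · 3 · 17.
22 is a primitive root mod 103 iff 22^(φ(103)/q) ≢ 1 for every prime q | φ(103), i.e. q ∈ {2, 3, 17}.
22^51 ≡ 102 (mod 103)  [q = 2: ≢ 1 ✓]
22^34 ≡ 1 (mod 103)  [q = 3: ≡ 1 ✗]
22^6 ≡ 79 (mod 103)  [q = 17: ≢ 1 ✓]
22^34 ≡ 1 shows ord(22) | 34, strictly less than φ(103); not a primitive root.

No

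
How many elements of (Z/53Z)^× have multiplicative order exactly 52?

24

φ(53) = 53 − 1 = 52 = 2^2 · 13.
(Z/53Z)^× is cyclic (|G| = 52); a cyclic group of order m has exactly φ(d) elements of each order d | m, and none otherwise.
52 = 2^2 · 13 divides 52, and φ(52) = 24.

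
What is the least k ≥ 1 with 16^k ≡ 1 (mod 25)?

The order of 16 must divide φ(25) = φ(5^2) = 5·(5−1) = 20 = 2^2 · 5.
Divisors of 20: 1, 2, 4, 5, 10, 20.
Compute 16^d (mod 25) for the divisors d until we hit 1:
16^1 ≡ 16 (mod 25)
16^2 ≡ 6 (mod 25)
16^4 ≡ 11 (mod 25)
16^5 ≡ 1 (mod 25) ✓
Therefore the multiplicative order of 16 modulo 25 is 5.

5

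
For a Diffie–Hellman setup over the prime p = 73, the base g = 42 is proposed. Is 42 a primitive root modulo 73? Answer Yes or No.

Yes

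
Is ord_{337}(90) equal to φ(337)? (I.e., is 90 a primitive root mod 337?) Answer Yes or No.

Yes

φ(337) = 337 − 1 = 336 = 2^4 · 3 · 7.
An element g generates (Z/337Z)^× iff g^(336/q) ≢ 1 (mod 337) for each prime q ∈ {2, 3, 7}.
90^168 ≡ 336 (mod 337)  [q = 2: ≢ 1 ✓]
90^112 ≡ 208 (mod 337)  [q = 3: ≢ 1 ✓]
90^48 ≡ 52 (mod 337)  [q = 7: ≢ 1 ✓]
All checks pass, so 90 has order 336 and is a primitive root modulo 337.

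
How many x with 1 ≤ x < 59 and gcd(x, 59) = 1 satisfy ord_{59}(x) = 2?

φ(59) = 59 − 1 = 58 = 2 · 29.
Since (Z/59Z)^× is cyclic of order 58, the number of elements of order d is φ(d) when d | 58 and 0 otherwise.
2 | 58, and φ(2) = 2 − 1 = 1.

1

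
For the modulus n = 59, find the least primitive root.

2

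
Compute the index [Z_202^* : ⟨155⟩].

ord(155) | φ(202) = φ(2)·φ(101) = 1·100 = 100 = 2^2 · 5^2.
Divisors of 100: 1, 2, 4, 5, 10, 20, 25, 50, 100.
Compute 155^d (mod 202) for the divisors d until we hit 1:
155^1 ≡ 155 (mod 202)
155^2 ≡ 189 (mod 202)
155^4 ≡ 169 (mod 202)
155^5 ≡ 137 (mod 202)
155^10 ≡ 185 (mod 202)
155^20 ≡ 87 (mod 202)
155^25 ≡ 1 (mod 202) ✓
The order of 155 is 25, so the subgroup it generates has 25 elements.
Index = |(Z/202Z)^×| / |⟨155⟩| = 100 / 25 = 4.

4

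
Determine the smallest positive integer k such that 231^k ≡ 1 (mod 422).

105

Since 231 ∈ (Z/422Z)^×, its order divides φ(422) = φ(2)·φ(211) = 1·210 = 210 = 2 · 3 · 5 · 7.
Divisors of 210: 1, 2, 3, 5, 6, 7, 10, 14, 15, 21, 30, 35, 42, 70, 105, 210.
Test each divisor d:
231^1 ≡ 231 (mod 422)
231^2 ≡ 189 (mod 422)
231^3 ≡ 193 (mod 422)
231^5 ≡ 185 (mod 422)
231^6 ≡ 113 (mod 422)
231^7 ≡ 361 (mod 422)
231^10 ≡ 43 (mod 422)
231^14 ≡ 345 (mod 422)
231^15 ≡ 359 (mod 422)
231^21 ≡ 55 (mod 422)
231^30 ≡ 171 (mod 422)
231^35 ≡ 407 (mod 422)
231^42 ≡ 71 (mod 422)
231^70 ≡ 225 (mod 422)
231^105 ≡ 1 (mod 422) ✓
Therefore the multiplicative order of 231 modulo 422 is 105.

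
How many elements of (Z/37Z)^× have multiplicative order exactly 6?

φ(37) = 37 − 1 = 36 = 2^2 · 3^2.
Since (Z/37Z)^× is cyclic of order 36, the number of elements of order d is φ(d) when d | 36 and 0 otherwise.
6 = 2 · 3 divides 36, and φ(6) = 2.

2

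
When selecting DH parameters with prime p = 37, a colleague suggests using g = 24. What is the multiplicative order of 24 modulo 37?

36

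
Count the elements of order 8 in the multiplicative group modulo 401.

φ(401) = 401 − 1 = 400 = 2^4 · 5^2.
(Z/401Z)^× is cyclic (|G| = 400); a cyclic group of order m has exactly φ(d) elements of each order d | m, and none otherwise.
8 = 2^3 divides 400, and φ(8) = 4.

4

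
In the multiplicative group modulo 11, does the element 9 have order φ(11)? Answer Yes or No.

No

φ(11) = 11 − 1 = 10 = 2 · 5.
9 is a primitive root mod 11 iff 9^(φ(11)/q) ≢ 1 for every prime q | φ(11), i.e. q ∈ {2, 5}.
9^5 ≡ 1 (mod 11)  [q = 2: ≡ 1 ✗]
9^2 ≡ 4 (mod 11)  [q = 5: ≢ 1 ✓]
9^5 ≡ 1 shows ord(9) | 5, strictly less than φ(11); not a primitive root.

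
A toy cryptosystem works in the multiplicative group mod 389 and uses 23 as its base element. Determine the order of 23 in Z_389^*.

388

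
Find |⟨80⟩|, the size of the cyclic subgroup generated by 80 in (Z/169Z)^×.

12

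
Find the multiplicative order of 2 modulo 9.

6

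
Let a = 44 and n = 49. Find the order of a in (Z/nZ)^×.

21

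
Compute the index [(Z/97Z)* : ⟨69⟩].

3

ord(69) | φ(97) = 97 − 1 = 96 = 2^5 · 3.
Divisors of 96: 1, 2, 3, 4, 6, 8, 12, 16, 24, 32, 48, 96.
Test each divisor d:
69^1 ≡ 69
69^2 ≡ 8
69^3 ≡ 67
69^4 ≡ 64
69^6 ≡ 27
69^8 ≡ 22
69^12 ≡ 50
69^16 ≡ 96
69^24 ≡ 75
69^32 ≡ 1
Thus |⟨69⟩| = ord(69) = 32.
[(Z/97Z)^× : ⟨69⟩] = 96/32 = 3.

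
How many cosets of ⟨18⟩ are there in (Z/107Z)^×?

Since 18 ∈ (Z/107Z)^×, its order divides φ(107) = 107 − 1 = 106 = 2 · 53.
Divisors of 106: 1, 2, 53, 106.
Compute 18^d (mod 107) for the divisors d until we hit 1:
18^1 ≡ 18 (mod 107)
18^2 ≡ 3 (mod 107)
18^53 ≡ 106 (mod 107)
18^106 ≡ 1 (mod 107) ✓
The order of 18 is 106, so the subgroup it generates has 106 elements.
[(Z/107Z)^× : ⟨18⟩] = 106/106 = 1.

1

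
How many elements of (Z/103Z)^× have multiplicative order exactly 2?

φ(103) = 103 − 1 = 102 = 2 · 3 · 17.
In a cyclic group of order 102, there are φ(d) elements of order d for each divisor d of 102, and zero for non-divisors.
2 | 102, and φ(2) = 2 − 1 = 1.

1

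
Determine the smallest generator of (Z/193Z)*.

5

φ(193) = 193 − 1 = 192 = 2^6 · 3.
g is a primitive root iff g^(192/q) ≢ 1 (mod 193) for each prime q ∈ {2, 3}.
g = 2: 2^96 ≡ 1 — hits 1, so not a primitive root.
g = 3: 3^96 ≡ 1 — hits 1, so not a primitive root.
g = 4: 4^96 ≡ 1 — hits 1, so not a primitive root.
g = 5: 5^96 ≡ 192; 5^64 ≡ 84 — none is 1, so 5 is a primitive root.
So 5 is the smallest generator of (Z/193Z)^×.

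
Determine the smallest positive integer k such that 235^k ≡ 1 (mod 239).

Since 235 ∈ (Z/239Z)^×, its order divides φ(239) = 239 − 1 = 238 = 2 · 7 · 17.
Divisors of 238: 1, 2, 7, 14, 17, 34, 119, 238.
Check 235^d mod 239 for each divisor in increasing order:
235^1 ≡ 235
235^2 ≡ 16
235^7 ≡ 107
235^14 ≡ 216
235^17 ≡ 38
235^34 ≡ 10
235^119 ≡ 238
235^238 ≡ 1
Therefore the multiplicative order of 235 modulo 239 is 238.

238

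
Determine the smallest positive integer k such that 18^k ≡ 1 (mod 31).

15

The order of 18 must divide φ(31) = 31 − 1 = 30 = 2 · 3 · 5.
Divisors of 30: 1, 2, 3, 5, 6, 10, 15, 30.
Check 18^d mod 31 for each divisor in increasing order:
18^1 ≡ 18
18^2 ≡ 14
18^3 ≡ 4
18^5 ≡ 25
18^6 ≡ 16
18^10 ≡ 5
18^15 ≡ 1
Therefore the multiplicative order of 18 modulo 31 is 15.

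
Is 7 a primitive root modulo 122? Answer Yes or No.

Yes

φ(122) = φ(2)·φ(61) = 1·60 = 60 = 2^2 · 3 · 5.
An element g generates (Z/122Z)^× iff g^(60/q) ≢ 1 (mod 122) for each prime q ∈ {2, 3, 5}.
7^30 ≡ 121 (mod 122)  [q = 2: ≢ 1 ✓]
7^20 ≡ 47 (mod 122)  [q = 3: ≢ 1 ✓]
7^12 ≡ 95 (mod 122)  [q = 5: ≢ 1 ✓]
Every test exponent gives a nontrivial residue, hence 7 generates the full group.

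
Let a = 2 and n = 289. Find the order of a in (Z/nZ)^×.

136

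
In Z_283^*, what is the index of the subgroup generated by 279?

3

By Lagrange's theorem, ord_283(279) divides φ(283) = 283 − 1 = 282 = 2 · 3 · 47.
Divisors of 282: 1, 2, 3, 6, 47, 94, 141, 282.
Compute 279^d (mod 283) for the divisors d until we hit 1:
279^1 ≡ 279 (mod 283)
279^2 ≡ 16 (mod 283)
279^3 ≡ 219 (mod 283)
279^6 ≡ 134 (mod 283)
279^47 ≡ 282 (mod 283)
279^94 ≡ 1 (mod 283) ✓
The order of 279 is 94, so the subgroup it generates has 94 elements.
[(Z/283Z)^× : ⟨279⟩] = 282/94 = 3.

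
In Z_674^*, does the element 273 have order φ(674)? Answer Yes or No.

No

φ(674) = φ(2)·φ(337) = 1·336 = 336 = 2^4 · 3 · 7.
It suffices to check that the order of 273 is not a proper divisor of 336: compute 273^(336/q) for q ∈ {2, 3, 7}.
273^168 ≡ 1 (mod 674)  [q = 2: ≡ 1 ✗]
273^112 ≡ 1 (mod 674)  [q = 3: ≡ 1 ✗]
273^48 ≡ 79 (mod 674)  [q = 7: ≢ 1 ✓]
273^168 ≡ 1 shows ord(273) | 168, strictly less than φ(674); not a primitive root.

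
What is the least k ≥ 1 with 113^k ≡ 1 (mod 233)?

The order of 113 must divide φ(233) = 233 − 1 = 232 = 2^3 · 29.
Divisors of 232: 1, 2, 4, 8, 29, 58, 116, 232.
Test each divisor d:
113^1 ≡ 113
113^2 ≡ 187
113^4 ≡ 19
113^8 ≡ 128
113^29 ≡ 144
113^58 ≡ 232
113^116 ≡ 1
Therefore the multiplicative order of 113 modulo 233 is 116.

116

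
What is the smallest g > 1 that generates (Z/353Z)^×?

3

φ(353) = 353 − 1 = 352 = 2^5 · 11.
Test candidates g = 2, 3, … against the prime factors q ∈ {2, 11} of φ(353): g is a generator iff g^(352/q) ≢ 1 for every such q.
g = 2: 2^176 ≡ 1 — hits 1, so not a primitive root.
g = 3: 3^176 ≡ 352; 3^32 ≡ 140 — none is 1, so 3 is a primitive root.
So 3 is the smallest generator of (Z/353Z)^×.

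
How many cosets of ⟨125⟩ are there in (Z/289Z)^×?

1

The order of 125 must divide φ(289) = φ(17^2) = 17·(17−1) = 272 = 2^4 · 17.
Divisors of 272: 1, 2, 4, 8, 16, 17, 34, 68, 136, 272.
Evaluate successive powers at the divisors of 272:
125^1 ≡ 125
125^2 ≡ 19
125^4 ≡ 72
125^8 ≡ 271
125^16 ≡ 35
125^17 ≡ 40
125^34 ≡ 155
125^68 ≡ 38
125^136 ≡ 288
125^272 ≡ 1
Thus |⟨125⟩| = ord(125) = 272.
Index = |(Z/289Z)^×| / |⟨125⟩| = 272 / 272 = 1.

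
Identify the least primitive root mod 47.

5

φ(47) = 47 − 1 = 46 = 2 · 23.
Test candidates g = 2, 3, … against the prime factors q ∈ {2, 23} of φ(47): g is a generator iff g^(46/q) ≢ 1 for every such q.
g = 2: 2^23 ≡ 1 — hits 1, so not a primitive root.
g = 3: 3^23 ≡ 1 — hits 1, so not a primitive root.
g = 4: 4^23 ≡ 1 — hits 1, so not a primitive root.
g = 5: 5^23 ≡ 46; 5^2 ≡ 25 — none is 1, so 5 is a primitive root.
Hence the least primitive root of 47 is 5.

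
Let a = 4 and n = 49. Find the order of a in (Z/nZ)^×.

21

Since 4 ∈ (Z/49Z)^×, its order divides φ(49) = φ(7^2) = 7·(7−1) = 42 = 2 · 3 · 7.
Divisors of 42: 1, 2, 3, 6, 7, 14, 21, 42.
Evaluate successive powers at the divisors of 42:
4^1 ≡ 4 (mod 49)
4^2 ≡ 16 (mod 49)
4^3 ≡ 15 (mod 49)
4^6 ≡ 29 (mod 49)
4^7 ≡ 18 (mod 49)
4^14 ≡ 30 (mod 49)
4^21 ≡ 1 (mod 49) ✓
So ord_49(4) = 21.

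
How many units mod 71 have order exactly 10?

4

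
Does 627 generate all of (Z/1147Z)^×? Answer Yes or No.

No

1147 = 31 · 37 is a product of two distinct odd primes, so (Z/1147Z)^× ≅ (Z/31Z)^× × (Z/37Z)^× is not cyclic.
No primitive root modulo 1147 exists; in particular 627 is not one.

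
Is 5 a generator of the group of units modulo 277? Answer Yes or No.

φ(277) = 277 − 1 = 276 = 2^2 · 3 · 23.
An element g generates (Z/277Z)^× iff g^(276/q) ≢ 1 (mod 277) for each prime q ∈ {2, 3, 23}.
5^138 ≡ 276 (mod 277)  [q = 2: ≢ 1 ✓]
5^92 ≡ 116 (mod 277)  [q = 3: ≢ 1 ✓]
5^12 ≡ 27 (mod 277)  [q = 23: ≢ 1 ✓]
None equal 1, so ord_277(5) = 276: 5 is a primitive root.

Yes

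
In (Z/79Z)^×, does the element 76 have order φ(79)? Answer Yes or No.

φ(79) = 79 − 1 = 78 = 2 · 3 · 13.
Test 76^(78/q) mod 79 for each prime factor q of 78:
76^39 ≡ 1 (mod 79)  [q = 2: ≡ 1 ✗]
76^26 ≡ 23 (mod 79)  [q = 3: ≢ 1 ✓]
76^6 ≡ 18 (mod 79)  [q = 13: ≢ 1 ✓]
Since 76^39 ≡ 1, the order of 76 divides 39 < 78, so 76 is not a primitive root.

No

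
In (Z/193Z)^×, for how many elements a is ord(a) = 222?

0

φ(193) = 193 − 1 = 192 = 2^6 · 3.
(Z/193Z)^× is cyclic (|G| = 192); a cyclic group of order m has exactly φ(d) elements of each order d | m, and none otherwise.
Since 222 ∤ 192, the count is 0.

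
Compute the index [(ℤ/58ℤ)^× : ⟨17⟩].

7

The order of 17 must divide φ(58) = φ(2)·φ(29) = 1·28 = 28 = 2^2 · 7.
Divisors of 28: 1, 2, 4, 7, 14, 28.
Check 17^d mod 58 for each divisor in increasing order:
17^1 ≡ 17 (mod 58)
17^2 ≡ 57 (mod 58)
17^4 ≡ 1 (mod 58) ✓
The order of 17 is 4, so the subgroup it generates has 4 elements.
The index is φ(58) / ord(17) = 28 / 4 = 7.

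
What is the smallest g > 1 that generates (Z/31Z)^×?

3

φ(31) = 31 − 1 = 30 = 2 · 3 · 5.
g is a primitive root iff g^(30/q) ≢ 1 (mod 31) for each prime q ∈ {2, 3, 5}.
g = 2: 2^15 ≡ 1 — hits 1, so not a primitive root.
g = 3: 3^15 ≡ 30; 3^10 ≡ 25; 3^6 ≡ 16 — none is 1, so 3 is a primitive root.
The smallest primitive root modulo 31 is 3.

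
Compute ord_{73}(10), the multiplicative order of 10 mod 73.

8

The order of 10 must divide φ(73) = 73 − 1 = 72 = 2^3 · 3^2.
Divisors of 72: 1, 2, 3, 4, 6, 8, 9, 12, 18, 24, 36, 72.
Test each divisor d:
10^1 ≡ 10 (mod 73)
10^2 ≡ 27 (mod 73)
10^3 ≡ 51 (mod 73)
10^4 ≡ 72 (mod 73)
10^6 ≡ 46 (mod 73)
10^8 ≡ 1 (mod 73) ✓
Therefore the multiplicative order of 10 modulo 73 is 8.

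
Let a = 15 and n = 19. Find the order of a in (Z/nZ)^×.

18

By Lagrange's theorem, ord_19(15) divides φ(19) = 19 − 1 = 18 = 2 · 3^2.
Divisors of 18: 1, 2, 3, 6, 9, 18.
Compute 15^d (mod 19) for the divisors d until we hit 1:
15^1 ≡ 15 (mod 19)
15^2 ≡ 16 (mod 19)
15^3 ≡ 12 (mod 19)
15^6 ≡ 11 (mod 19)
15^9 ≡ 18 (mod 19)
15^18 ≡ 1 (mod 19) ✓
So ord_19(15) = 18.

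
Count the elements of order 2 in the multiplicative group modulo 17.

1

φ(17) = 17 − 1 = 16 = 2^4.
In a cyclic group of order 16, there are φ(d) elements of order d for each divisor d of 16, and zero for non-divisors.
2 | 16, and φ(2) = 2 − 1 = 1.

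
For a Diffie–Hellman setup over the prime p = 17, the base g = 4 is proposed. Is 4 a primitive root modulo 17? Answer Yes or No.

No

φ(17) = 17 − 1 = 16 = 2^4.
It suffices to check that the order of 4 is not a proper divisor of 16: compute 4^(16/q) for q ∈ {2}.
4^8 ≡ 1 (mod 17)  [q = 2: ≡ 1 ✗]
Since 4^8 ≡ 1, the order of 4 divides 8 < 16, so 4 is not a primitive root.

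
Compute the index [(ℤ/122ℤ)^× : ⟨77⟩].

4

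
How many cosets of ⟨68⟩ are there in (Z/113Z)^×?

By Lagrange's theorem, ord_113(68) divides φ(113) = 113 − 1 = 112 = 2^4 · 7.
Divisors of 112: 1, 2, 4, 7, 8, 14, 16, 28, 56, 112.
Evaluate successive powers at the divisors of 112:
68^1 ≡ 68
68^2 ≡ 104
68^4 ≡ 81
68^7 ≡ 35
68^8 ≡ 7
68^14 ≡ 95
68^16 ≡ 49
68^28 ≡ 98
68^56 ≡ 112
68^112 ≡ 1
So ord_113(68) = 112, hence |⟨68⟩| = 112.
[(Z/113Z)^× : ⟨68⟩] = 112/112 = 1.

1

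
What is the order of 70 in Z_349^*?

174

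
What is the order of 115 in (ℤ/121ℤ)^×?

ord(115) | φ(121) = φ(11^2) = 11·(11−1) = 110 = 2 · 5 · 11.
Divisors of 110: 1, 2, 5, 10, 11, 22, 55, 110.
Compute 115^d (mod 121) for the divisors d until we hit 1:
115^1 ≡ 115 (mod 121)
115^2 ≡ 36 (mod 121)
115^5 ≡ 89 (mod 121)
115^10 ≡ 56 (mod 121)
115^11 ≡ 27 (mod 121)
115^22 ≡ 3 (mod 121)
115^55 ≡ 1 (mod 121) ✓
So ord_121(115) = 55.

55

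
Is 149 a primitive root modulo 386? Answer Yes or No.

φ(386) = φ(2)·φ(193) = 1·192 = 192 = 2^6 · 3.
149 is a primitive root mod 386 iff 149^(φ(386)/q) ≢ 1 for every prime q | φ(386), i.e. q ∈ {2, 3}.
149^96 ≡ 385 (mod 386)  [q = 2: ≢ 1 ✓]
149^64 ≡ 301 (mod 386)  [q = 3: ≢ 1 ✓]
All checks pass, so 149 has order 192 and is a primitive root modulo 386.

Yes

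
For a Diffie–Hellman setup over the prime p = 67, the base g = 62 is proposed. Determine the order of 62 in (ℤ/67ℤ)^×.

11

By Lagrange's theorem, ord_67(62) divides φ(67) = 67 − 1 = 66 = 2 · 3 · 11.
Divisors of 66: 1, 2, 3, 6, 11, 22, 33, 66.
Evaluate successive powers at the divisors of 66:
62^1 ≡ 62
62^2 ≡ 25
62^3 ≡ 9
62^6 ≡ 14
62^11 ≡ 1
The smallest such exponent is 11, so the order of 62 is 11.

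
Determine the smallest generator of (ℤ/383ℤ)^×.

5

φ(383) = 383 − 1 = 382 = 2 · 191.
g is a primitive root iff g^(382/q) ≢ 1 (mod 383) for each prime q ∈ {2, 191}.
g = 2: 2^191 ≡ 1 — hits 1, so not a primitive root.
g = 3: 3^191 ≡ 1 — hits 1, so not a primitive root.
g = 4: 4^191 ≡ 1 — hits 1, so not a primitive root.
g = 5: 5^191 ≡ 382; 5^2 ≡ 25 — none is 1, so 5 is a primitive root.
Hence the least primitive root of 383 is 5.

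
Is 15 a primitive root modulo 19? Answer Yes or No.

φ(19) = 19 − 1 = 18 = 2 · 3^2.
15 is a primitive root mod 19 iff 15^(φ(19)/q) ≢ 1 for every prime q | φ(19), i.e. q ∈ {2, 3}.
15^9 ≡ 18 (mod 19)  [q = 2: ≢ 1 ✓]
15^6 ≡ 11 (mod 19)  [q = 3: ≢ 1 ✓]
None equal 1, so ord_19(15) = 18: 15 is a primitive root.

Yes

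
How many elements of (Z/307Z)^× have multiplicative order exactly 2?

φ(307) = 307 − 1 = 306 = 2 · 3^2 · 17.
(Z/307Z)^× is cyclic (|G| = 306); a cyclic group of order m has exactly φ(d) elements of each order d | m, and none otherwise.
2 | 306, and φ(2) = 2 − 1 = 1.

1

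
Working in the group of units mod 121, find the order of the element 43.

22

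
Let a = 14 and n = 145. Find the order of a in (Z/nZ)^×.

By Lagrange's theorem, ord_145(14) divides φ(145) = φ(5·29) = (5−1)·(29−1) = 4·28 = 112 = 2^4 · 7.
Divisors of 112: 1, 2, 4, 7, 8, 14, 16, 28, 56, 112.
Evaluate successive powers at the divisors of 112:
14^1 ≡ 14
14^2 ≡ 51
14^4 ≡ 136
14^7 ≡ 99
14^8 ≡ 81
14^14 ≡ 86
14^16 ≡ 36
14^28 ≡ 1
Therefore the multiplicative order of 14 modulo 145 is 28.

28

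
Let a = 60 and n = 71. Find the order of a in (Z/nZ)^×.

ord(60) | φ(71) = 71 − 1 = 70 = 2 · 5 · 7.
Divisors of 70: 1, 2, 5, 7, 10, 14, 35, 70.
Test each divisor d:
60^1 ≡ 60 (mod 71)
60^2 ≡ 50 (mod 71)
60^5 ≡ 48 (mod 71)
60^7 ≡ 57 (mod 71)
60^10 ≡ 32 (mod 71)
60^14 ≡ 54 (mod 71)
60^35 ≡ 1 (mod 71) ✓
Therefore the multiplicative order of 60 modulo 71 is 35.

35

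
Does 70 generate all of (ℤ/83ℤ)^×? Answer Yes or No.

No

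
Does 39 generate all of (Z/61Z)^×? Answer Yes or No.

φ(61) = 61 − 1 = 60 = 2^2 · 3 · 5.
Test 39^(60/q) mod 61 for each prime factor q of 60:
39^30 ≡ 1 (mod 61)  [q = 2: ≡ 1 ✗]
39^20 ≡ 47 (mod 61)  [q = 3: ≢ 1 ✓]
39^12 ≡ 9 (mod 61)  [q = 5: ≢ 1 ✓]
Since 39^30 ≡ 1, the order of 39 divides 30 < 60, so 39 is not a primitive root.

No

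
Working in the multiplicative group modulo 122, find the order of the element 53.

20

ord(53) | φ(122) = φ(2)·φ(61) = 1·60 = 60 = 2^2 · 3 · 5.
Divisors of 60: 1, 2, 3, 4, 5, 6, 10, 12, 15, 20, 30, 60.
Evaluate successive powers at the divisors of 60:
53^1 ≡ 53 (mod 122)
53^2 ≡ 3 (mod 122)
53^3 ≡ 37 (mod 122)
53^4 ≡ 9 (mod 122)
53^5 ≡ 111 (mod 122)
53^6 ≡ 27 (mod 122)
53^10 ≡ 121 (mod 122)
53^12 ≡ 119 (mod 122)
53^15 ≡ 11 (mod 122)
53^20 ≡ 1 (mod 122) ✓
Hence ord(53) = 20.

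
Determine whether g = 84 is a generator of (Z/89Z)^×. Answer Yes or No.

No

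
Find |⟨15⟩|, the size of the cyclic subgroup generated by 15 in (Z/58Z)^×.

28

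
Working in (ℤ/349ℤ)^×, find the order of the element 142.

Since 142 ∈ (Z/349Z)^×, its order divides φ(349) = 349 − 1 = 348 = 2^2 · 3 · 29.
Divisors of 348: 1, 2, 3, 4, 6, 12, 29, 58, 87, 116, 174, 348.
Evaluate successive powers at the divisors of 348:
142^1 ≡ 142 (mod 349)
142^2 ≡ 271 (mod 349)
142^3 ≡ 92 (mod 349)
142^4 ≡ 151 (mod 349)
142^6 ≡ 88 (mod 349)
142^12 ≡ 66 (mod 349)
142^29 ≡ 227 (mod 349)
142^58 ≡ 226 (mod 349)
142^87 ≡ 348 (mod 349)
142^116 ≡ 122 (mod 349)
142^174 ≡ 1 (mod 349) ✓
Hence ord(142) = 174.

174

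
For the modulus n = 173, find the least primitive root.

φ(173) = 173 − 1 = 172 = 2^2 · 43.
g is a primitive root iff g^(172/q) ≢ 1 (mod 173) for each prime q ∈ {2, 43}.
g = 2: 2^86 ≡ 172; 2^4 ≡ 16 — none is 1, so 2 is a primitive root.
So 2 is the smallest generator of (Z/173Z)^×.

2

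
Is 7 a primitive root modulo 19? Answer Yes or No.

φ(19) = 19 − 1 = 18 = 2 · 3^2.
7 is a primitive root mod 19 iff 7^(φ(19)/q) ≢ 1 for every prime q | φ(19), i.e. q ∈ {2, 3}.
7^9 ≡ 1 (mod 19)  [q = 2: ≡ 1 ✗]
7^6 ≡ 1 (mod 19)  [q = 3: ≡ 1 ✗]
The check at q = 2 fails, so 7 generates a proper subgroup.

No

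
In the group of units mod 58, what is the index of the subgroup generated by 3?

1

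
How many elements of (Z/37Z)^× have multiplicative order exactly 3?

φ(37) = 37 − 1 = 36 = 2^2 · 3^2.
In a cyclic group of order 36, there are φ(d) elements of order d for each divisor d of 36, and zero for non-divisors.
3 | 36, and φ(3) = 3 − 1 = 2.

2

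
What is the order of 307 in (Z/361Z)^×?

18

By Lagrange's theorem, ord_361(307) divides φ(361) = φ(19^2) = 19·(19−1) = 342 = 2 · 3^2 · 19.
Divisors of 342: 1, 2, 3, 6, 9, 18, 19, 38, 57, 114, 171, 342.
Compute 307^d (mod 361) for the divisors d until we hit 1:
307^1 ≡ 307 (mod 361)
307^2 ≡ 28 (mod 361)
307^3 ≡ 293 (mod 361)
307^6 ≡ 292 (mod 361)
307^9 ≡ 360 (mod 361)
307^18 ≡ 1 (mod 361) ✓
So ord_361(307) = 18.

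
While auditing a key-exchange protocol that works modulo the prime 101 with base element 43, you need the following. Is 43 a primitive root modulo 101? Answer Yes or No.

No

φ(101) = 101 − 1 = 100 = 2^2 · 5^2.
43 is a primitive root mod 101 iff 43^(φ(101)/q) ≢ 1 for every prime q | φ(101), i.e. q ∈ {2, 5}.
43^50 ≡ 1 (mod 101)  [q = 2: ≡ 1 ✗]
43^20 ≡ 36 (mod 101)  [q = 5: ≢ 1 ✓]
Since 43^50 ≡ 1, the order of 43 divides 50 < 100, so 43 is not a primitive root.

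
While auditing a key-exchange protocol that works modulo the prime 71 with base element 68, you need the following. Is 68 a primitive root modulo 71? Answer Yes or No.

Yes

φ(71) = 71 − 1 = 70 = 2 · 5 · 7.
It suffices to check that the order of 68 is not a proper divisor of 70: compute 68^(70/q) for q ∈ {2, 5, 7}.
68^35 ≡ 70 (mod 71)  [q = 2: ≢ 1 ✓]
68^14 ≡ 54 (mod 71)  [q = 5: ≢ 1 ✓]
68^10 ≡ 48 (mod 71)  [q = 7: ≢ 1 ✓]
Every test exponent gives a nontrivial residue, hence 68 generates the full group.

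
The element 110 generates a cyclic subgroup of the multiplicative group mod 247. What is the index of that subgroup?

Since 110 ∈ (Z/247Z)^×, its order divides φ(247) = φ(13·19) = (13−1)·(19−1) = 12·18 = 216 = 2^3 · 3^3.
Divisors of 216: 1, 2, 3, 4, 6, 8, 9, 12, 18, 24, 27, 36, 54, 72, 108, 216.
Evaluate successive powers at the divisors of 216:
110^1 ≡ 110 (mod 247)
110^2 ≡ 244 (mod 247)
110^3 ≡ 164 (mod 247)
110^4 ≡ 9 (mod 247)
110^6 ≡ 220 (mod 247)
110^8 ≡ 81 (mod 247)
110^9 ≡ 18 (mod 247)
110^12 ≡ 235 (mod 247)
110^18 ≡ 77 (mod 247)
110^24 ≡ 144 (mod 247)
110^27 ≡ 151 (mod 247)
110^36 ≡ 1 (mod 247) ✓
The order of 110 is 36, so the subgroup it generates has 36 elements.
Index = |(Z/247Z)^×| / |⟨110⟩| = 216 / 36 = 6.

6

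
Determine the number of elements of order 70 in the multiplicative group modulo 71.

24

φ(71) = 71 − 1 = 70 = 2 · 5 · 7.
In a cyclic group of order 70, there are φ(d) elements of order d for each divisor d of 70, and zero for non-divisors.
70 = 2 · 5 · 7 divides 70, and φ(70) = 24.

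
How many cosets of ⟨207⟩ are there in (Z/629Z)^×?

4

Since 207 ∈ (Z/629Z)^×, its order divides φ(629) = φ(17·37) = (17−1)·(37−1) = 16·36 = 576 = 2^6 · 3^2.
Divisors of 576: 1, 2, 3, 4, 6, 8, 9, 12, 16, 18, 24, 32, 36, 48, 64, 72, 96, 144, 192, 288, 576.
Compute 207^d (mod 629) for the divisors d until we hit 1:
207^1 ≡ 207 (mod 629)
207^2 ≡ 77 (mod 629)
207^3 ≡ 214 (mod 629)
207^4 ≡ 268 (mod 629)
207^6 ≡ 508 (mod 629)
207^8 ≡ 118 (mod 629)
207^9 ≡ 524 (mod 629)
207^12 ≡ 174 (mod 629)
207^16 ≡ 86 (mod 629)
207^18 ≡ 332 (mod 629)
207^24 ≡ 84 (mod 629)
207^32 ≡ 477 (mod 629)
207^36 ≡ 149 (mod 629)
207^48 ≡ 137 (mod 629)
207^64 ≡ 460 (mod 629)
207^72 ≡ 186 (mod 629)
207^96 ≡ 528 (mod 629)
207^144 ≡ 1 (mod 629) ✓
Thus |⟨207⟩| = ord(207) = 144.
Index = |(Z/629Z)^×| / |⟨207⟩| = 576 / 144 = 4.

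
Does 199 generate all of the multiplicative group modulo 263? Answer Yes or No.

Yes

φ(263) = 263 − 1 = 262 = 2 · 131.
Test 199^(262/q) mod 263 for each prime factor q of 262:
199^131 ≡ 262 (mod 263)  [q = 2: ≢ 1 ✓]
199^2 ≡ 151 (mod 263)  [q = 131: ≢ 1 ✓]
Every test exponent gives a nontrivial residue, hence 199 generates the full group.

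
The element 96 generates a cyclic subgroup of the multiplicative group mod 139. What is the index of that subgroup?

The order of 96 must divide φ(139) = 139 − 1 = 138 = 2 · 3 · 23.
Divisors of 138: 1, 2, 3, 6, 23, 46, 69, 138.
Evaluate successive powers at the divisors of 138:
96^1 ≡ 96
96^2 ≡ 42
96^3 ≡ 1
Thus |⟨96⟩| = ord(96) = 3.
The index is φ(139) / ord(96) = 138 / 3 = 46.

46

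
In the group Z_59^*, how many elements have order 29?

φ(59) = 59 − 1 = 58 = 2 · 29.
(Z/59Z)^× is cyclic (|G| = 58); a cyclic group of order m has exactly φ(d) elements of each order d | m, and none otherwise.
29 | 58, and φ(29) = 29 − 1 = 28.

28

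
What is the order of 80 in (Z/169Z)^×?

12

By Lagrange's theorem, ord_169(80) divides φ(169) = φ(13^2) = 13·(13−1) = 156 = 2^2 · 3 · 13.
Divisors of 156: 1, 2, 3, 4, 6, 12, 13, 26, 39, 52, 78, 156.
Check 80^d mod 169 for each divisor in increasing order:
80^1 ≡ 80 (mod 169)
80^2 ≡ 147 (mod 169)
80^3 ≡ 99 (mod 169)
80^4 ≡ 146 (mod 169)
80^6 ≡ 168 (mod 169)
80^12 ≡ 1 (mod 169) ✓
The smallest such exponent is 12, so the order of 80 is 12.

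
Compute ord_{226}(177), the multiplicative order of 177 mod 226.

14

By Lagrange's theorem, ord_226(177) divides φ(226) = φ(2)·φ(113) = 1·112 = 112 = 2^4 · 7.
Divisors of 112: 1, 2, 4, 7, 8, 14, 16, 28, 56, 112.
Test each divisor d:
177^1 ≡ 177
177^2 ≡ 141
177^4 ≡ 219
177^7 ≡ 225
177^8 ≡ 49
177^14 ≡ 1
So ord_226(177) = 14.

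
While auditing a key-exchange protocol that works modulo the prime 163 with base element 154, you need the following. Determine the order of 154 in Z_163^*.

162

By Lagrange's theorem, ord_163(154) divides φ(163) = 163 − 1 = 162 = 2 · 3^4.
Divisors of 162: 1, 2, 3, 6, 9, 18, 27, 54, 81, 162.
Compute 154^d (mod 163) for the divisors d until we hit 1:
154^1 ≡ 154 (mod 163)
154^2 ≡ 81 (mod 163)
154^3 ≡ 86 (mod 163)
154^6 ≡ 61 (mod 163)
154^9 ≡ 30 (mod 163)
154^18 ≡ 85 (mod 163)
154^27 ≡ 105 (mod 163)
154^54 ≡ 104 (mod 163)
154^81 ≡ 162 (mod 163)
154^162 ≡ 1 (mod 163) ✓
The smallest such exponent is 162, so the order of 154 is 162.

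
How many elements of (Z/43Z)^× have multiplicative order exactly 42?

φ(43) = 43 − 1 = 42 = 2 · 3 · 7.
(Z/43Z)^× is cyclic (|G| = 42); a cyclic group of order m has exactly φ(d) elements of each order d | m, and none otherwise.
42 = 2 · 3 · 7 divides 42, and φ(42) = 12.

12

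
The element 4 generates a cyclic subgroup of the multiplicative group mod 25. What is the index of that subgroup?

2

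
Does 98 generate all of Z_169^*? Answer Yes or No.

Yes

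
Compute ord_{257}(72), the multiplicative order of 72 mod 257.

128

Since 72 ∈ (Z/257Z)^×, its order divides φ(257) = 257 − 1 = 256 = 2^8.
Divisors of 256: 1, 2, 4, 8, 16, 32, 64, 128, 256.
Compute 72^d (mod 257) for the divisors d until we hit 1:
72^1 ≡ 72
72^2 ≡ 44
72^4 ≡ 137
72^8 ≡ 8
72^16 ≡ 64
72^32 ≡ 241
72^64 ≡ 256
72^128 ≡ 1
So ord_257(72) = 128.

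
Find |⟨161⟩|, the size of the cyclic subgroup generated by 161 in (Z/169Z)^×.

By Lagrange's theorem, ord_169(161) divides φ(169) = φ(13^2) = 13·(13−1) = 156 = 2^2 · 3 · 13.
Divisors of 156: 1, 2, 3, 4, 6, 12, 13, 26, 39, 52, 78, 156.
Compute 161^d (mod 169) for the divisors d until we hit 1:
161^1 ≡ 161 (mod 169)
161^2 ≡ 64 (mod 169)
161^3 ≡ 164 (mod 169)
161^4 ≡ 40 (mod 169)
161^6 ≡ 25 (mod 169)
161^12 ≡ 118 (mod 169)
161^13 ≡ 70 (mod 169)
161^26 ≡ 168 (mod 169)
161^39 ≡ 99 (mod 169)
161^52 ≡ 1 (mod 169) ✓
Hence ord(161) = 52.

52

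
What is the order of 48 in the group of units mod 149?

148

By Lagrange's theorem, ord_149(48) divides φ(149) = 149 − 1 = 148 = 2^2 · 37.
Divisors of 148: 1, 2, 4, 37, 74, 148.
Compute 48^d (mod 149) for the divisors d until we hit 1:
48^1 ≡ 48 (mod 149)
48^2 ≡ 69 (mod 149)
48^4 ≡ 142 (mod 149)
48^37 ≡ 44 (mod 149)
48^74 ≡ 148 (mod 149)
48^148 ≡ 1 (mod 149) ✓
The smallest such exponent is 148, so the order of 48 is 148.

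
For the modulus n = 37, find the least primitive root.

2

φ(37) = 37 − 1 = 36 = 2^2 · 3^2.
Test candidates g = 2, 3, … against the prime factors q ∈ {2, 3} of φ(37): g is a generator iff g^(36/q) ≢ 1 for every such q.
g = 2: 2^18 ≡ 36; 2^12 ≡ 26 — none is 1, so 2 is a primitive root.
The smallest primitive root modulo 37 is 2.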